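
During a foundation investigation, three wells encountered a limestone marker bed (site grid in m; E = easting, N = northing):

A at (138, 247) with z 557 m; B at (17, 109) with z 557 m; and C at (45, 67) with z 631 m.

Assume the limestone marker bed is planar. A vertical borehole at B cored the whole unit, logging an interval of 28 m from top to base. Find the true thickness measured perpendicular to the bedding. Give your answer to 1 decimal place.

Let the plane be z = a·E + b·N + c.
B−A: −121a − 138b = 0;  C−A: −93a − 180b = 74.
Solving gives a = 1.14152, b = −1.00089.
|∇z| = √(a²+b²) = 1.51817, so dip δ = arctan(1.51817) = 56.63°.
True thickness = vertical thickness × cos δ = 28 × cos 56.63° = 15.4 m.

15.4 m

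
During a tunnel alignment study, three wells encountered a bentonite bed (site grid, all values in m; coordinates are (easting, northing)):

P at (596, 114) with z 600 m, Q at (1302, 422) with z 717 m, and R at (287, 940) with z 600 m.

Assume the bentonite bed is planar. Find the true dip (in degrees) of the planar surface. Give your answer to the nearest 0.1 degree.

8.6°

Two edge vectors: P→Q = (706, 308, 117), P→R = (-309, 826, 0).
Normal n = (P→Q) × (P→R) = (-96642, -36153, 678328).
So ∂z/∂E = −n_x/n_z = 0.14247 and ∂z/∂N = −n_y/n_z = 0.05330.
Gradient magnitude |∇z| = √(a² + b²) = √(0.02030 + 0.00284) = 0.15211.
True dip = arctan(0.15211) = 8.6°, dipping toward WSW (azimuth ≈ 249°).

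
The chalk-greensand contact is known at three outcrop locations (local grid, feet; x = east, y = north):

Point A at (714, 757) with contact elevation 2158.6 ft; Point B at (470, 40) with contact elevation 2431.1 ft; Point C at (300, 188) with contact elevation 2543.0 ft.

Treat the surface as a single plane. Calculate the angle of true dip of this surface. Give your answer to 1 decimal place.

Let the plane be z = a·x + b·y + c.
Point B−Point A: −244a − 717b = 272.5;  Point C−Point A: −414a − 569b = 384.4.
Solving gives a = −0.76304, b = −0.12039.
Gradient magnitude |∇z| = √(a² + b²) = √(0.58223 + 0.01449) = 0.77248.
True dip = arctan(0.77248) = 37.7°, dipping toward E (azimuth ≈ 081°).

37.7°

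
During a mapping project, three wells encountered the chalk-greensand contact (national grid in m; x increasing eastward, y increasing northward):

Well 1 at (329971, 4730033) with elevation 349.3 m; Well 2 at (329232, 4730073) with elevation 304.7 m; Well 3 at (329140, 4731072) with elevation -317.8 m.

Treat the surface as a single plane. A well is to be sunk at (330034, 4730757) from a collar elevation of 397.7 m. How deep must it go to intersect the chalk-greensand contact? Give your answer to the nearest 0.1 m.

Let the plane be z = a·x + b·y + c.
Well 2−Well 1: −739a + 40b = −44.6;  Well 3−Well 1: −831a + 1039b = −667.1.
Solving gives a = 0.026757294, b = −0.620658988.
Then c = 349.3 − a·329971 − b·4730033 = 2927257.66.
At (330034, 4730757): z_contact = 8830.82 − 2936186.85 + 2927257.66 = -98.37 m.
Depth below ground = 397.7 − (-98.37) = 496.1 m.

496.1 m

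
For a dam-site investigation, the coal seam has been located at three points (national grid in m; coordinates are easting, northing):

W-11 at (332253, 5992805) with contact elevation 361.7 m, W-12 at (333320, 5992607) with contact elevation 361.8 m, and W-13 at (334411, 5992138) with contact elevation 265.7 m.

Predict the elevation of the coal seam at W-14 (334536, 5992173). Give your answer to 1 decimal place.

286.7 m

Two edge vectors: W-11→W-12 = (1067, -198, 0.1), W-11→W-13 = (2158, -667, -96).
Normal n = (W-11→W-12) × (W-11→W-13) = (19074.7, 102647.8, -284405).
So ∂z/∂easting = −n_x/n_z = 0.067068793 and ∂z/∂northing = −n_y/n_z = 0.360921221.
Intercept c from W-11: 361.7 − 22283.81 − 2162930.50 = −2184852.61.
At (334536, 5992173): z = 22436.9 + 2162702.4 − 2184852.61 = 286.7 m.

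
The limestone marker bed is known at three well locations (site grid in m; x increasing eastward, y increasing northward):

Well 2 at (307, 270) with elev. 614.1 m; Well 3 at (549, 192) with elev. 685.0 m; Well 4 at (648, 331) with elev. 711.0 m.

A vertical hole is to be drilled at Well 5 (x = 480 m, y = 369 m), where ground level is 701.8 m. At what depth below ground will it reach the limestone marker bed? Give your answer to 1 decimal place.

39.7 m

Let the plane be z = a·x + b·y + c.
Well 3−Well 2: 242a − 78b = 70.9;  Well 4−Well 2: 341a + 61b = 96.9.
Solving gives a = 0.28731, b = −0.01758.
Then c = 614.1 − a·307 − b·270 = 530.64.
At (480, 369): z_contact = 137.91 − 6.49 + 530.64 = 662.06 m.
Depth below ground = 701.8 − 662.06 = 39.7 m.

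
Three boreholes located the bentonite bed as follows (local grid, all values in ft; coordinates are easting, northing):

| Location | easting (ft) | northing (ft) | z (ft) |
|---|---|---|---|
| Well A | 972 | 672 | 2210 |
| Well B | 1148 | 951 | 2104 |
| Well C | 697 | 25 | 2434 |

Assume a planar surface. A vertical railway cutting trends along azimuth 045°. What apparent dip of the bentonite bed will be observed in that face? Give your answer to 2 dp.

17.30°

Two edge vectors: Well A→Well B = (176, 279, -106), Well A→Well C = (-275, -647, 224).
Normal n = (Well A→Well B) × (Well A→Well C) = (-6086, -10274, -37147).
So ∂z/∂easting = −n_x/n_z = −0.16384 and ∂z/∂northing = −n_y/n_z = −0.27658.
Unit vector along 045° is (sin 45°, cos 45°) = (0.7071, 0.7071).
Slope in that direction = a·(0.7071) + b·(0.7071) = −0.31142.
Apparent dip = arctan|0.31142| = 17.30° (true dip is 17.8°, so apparent ≤ true as expected).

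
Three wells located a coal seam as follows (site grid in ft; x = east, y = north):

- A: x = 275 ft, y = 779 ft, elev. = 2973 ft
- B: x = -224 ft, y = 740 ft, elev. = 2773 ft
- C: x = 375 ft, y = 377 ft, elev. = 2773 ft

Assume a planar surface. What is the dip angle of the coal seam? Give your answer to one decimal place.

Two edge vectors: A→B = (-499, -39, -200), A→C = (100, -402, -200).
Normal n = (A→B) × (A→C) = (-72600, -119800, 204498).
So ∂z/∂x = −n_x/n_z = 0.35502 and ∂z/∂y = −n_y/n_z = 0.58582.
Gradient magnitude |∇z| = √(a² + b²) = √(0.12604 + 0.34319) = 0.68500.
True dip = arctan(0.68500) = 34.4°, dipping toward SSW (azimuth ≈ 211°).

34.4°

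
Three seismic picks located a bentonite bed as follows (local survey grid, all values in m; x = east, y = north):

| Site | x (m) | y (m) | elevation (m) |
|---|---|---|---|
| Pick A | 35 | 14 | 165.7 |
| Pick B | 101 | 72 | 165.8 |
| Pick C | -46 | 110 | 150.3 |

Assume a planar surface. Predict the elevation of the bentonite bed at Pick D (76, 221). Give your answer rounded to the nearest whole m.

Two edge vectors: Pick A→Pick B = (66, 58, 0.1), Pick A→Pick C = (-81, 96, -15.4).
Normal n = (Pick A→Pick B) × (Pick A→Pick C) = (-902.8, 1008.3, 11034).
So ∂z/∂x = −n_x/n_z = 0.08182 and ∂z/∂y = −n_y/n_z = −0.09138.
Intercept c from Pick A: 165.7 − 2.86 + 1.28 = 164.12.
At (76, 221): z = 6.2 − 20.2 + 164.12 = 150.1 m.

150 m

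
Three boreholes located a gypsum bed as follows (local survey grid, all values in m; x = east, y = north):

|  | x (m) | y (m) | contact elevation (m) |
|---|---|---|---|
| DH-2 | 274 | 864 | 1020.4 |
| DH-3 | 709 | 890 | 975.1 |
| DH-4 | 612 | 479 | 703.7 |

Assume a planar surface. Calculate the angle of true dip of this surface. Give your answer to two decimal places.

35.37°

Two edge vectors: DH-2→DH-3 = (435, 26, -45.3), DH-2→DH-4 = (338, -385, -316.7).
Normal n = (DH-2→DH-3) × (DH-2→DH-4) = (-25674.7, 122453.1, -176263).
So ∂z/∂x = −n_x/n_z = −0.14566 and ∂z/∂y = −n_y/n_z = 0.69472.
Gradient magnitude |∇z| = √(a² + b²) = √(0.02122 + 0.48263) = 0.70982.
True dip = arctan(0.70982) = 35.37°, dipping toward SSE (azimuth ≈ 168°).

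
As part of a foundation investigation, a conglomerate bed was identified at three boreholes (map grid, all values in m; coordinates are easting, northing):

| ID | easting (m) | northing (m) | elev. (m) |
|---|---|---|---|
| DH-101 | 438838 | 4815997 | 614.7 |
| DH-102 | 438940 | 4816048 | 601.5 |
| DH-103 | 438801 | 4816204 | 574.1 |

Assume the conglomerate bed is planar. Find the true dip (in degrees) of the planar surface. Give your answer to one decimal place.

Two edge vectors: DH-101→DH-102 = (102, 51, -13.2), DH-101→DH-103 = (-37, 207, -40.6).
Normal n = (DH-101→DH-102) × (DH-101→DH-103) = (661.8, 4629.6, 23001).
So ∂z/∂easting = −n_x/n_z = −0.02877 and ∂z/∂northing = −n_y/n_z = −0.20128.
Gradient magnitude |∇z| = √(a² + b²) = √(0.00083 + 0.04051) = 0.20332.
True dip = arctan(0.20332) = 11.5°, dipping toward N (azimuth ≈ 008°).

11.5°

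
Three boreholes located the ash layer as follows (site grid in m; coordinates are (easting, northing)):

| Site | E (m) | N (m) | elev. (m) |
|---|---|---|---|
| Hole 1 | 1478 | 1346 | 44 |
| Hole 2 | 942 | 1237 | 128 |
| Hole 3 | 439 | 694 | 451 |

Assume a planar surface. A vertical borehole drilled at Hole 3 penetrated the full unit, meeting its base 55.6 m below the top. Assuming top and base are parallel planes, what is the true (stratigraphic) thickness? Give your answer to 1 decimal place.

Let the plane be z = a·E + b·N + c.
Hole 2−Hole 1: −536a − 109b = 84;  Hole 3−Hole 1: −1039a − 652b = 407.
Solving gives a = −0.04405, b = −0.55404.
|∇z| = √(a²+b²) = 0.55579, so dip δ = arctan(0.55579) = 29.06°.
True thickness = vertical thickness × cos δ = 55.6 × cos 29.06° = 48.6 m.

48.6 m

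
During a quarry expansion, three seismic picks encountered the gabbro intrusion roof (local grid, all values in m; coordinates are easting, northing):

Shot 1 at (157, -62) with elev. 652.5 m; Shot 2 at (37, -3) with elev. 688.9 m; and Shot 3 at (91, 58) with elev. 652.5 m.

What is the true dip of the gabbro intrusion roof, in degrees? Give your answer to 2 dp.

25.38°

Two edge vectors: Shot 1→Shot 2 = (-120, 59, 36.4), Shot 1→Shot 3 = (-66, 120, 0).
Normal n = (Shot 1→Shot 2) × (Shot 1→Shot 3) = (-4368, -2402.4, -10506).
So ∂z/∂easting = −n_x/n_z = −0.41576 and ∂z/∂northing = −n_y/n_z = −0.22867.
Gradient magnitude |∇z| = √(a² + b²) = √(0.17286 + 0.05229) = 0.47450.
True dip = arctan(0.47450) = 25.38°, dipping toward ENE (azimuth ≈ 061°).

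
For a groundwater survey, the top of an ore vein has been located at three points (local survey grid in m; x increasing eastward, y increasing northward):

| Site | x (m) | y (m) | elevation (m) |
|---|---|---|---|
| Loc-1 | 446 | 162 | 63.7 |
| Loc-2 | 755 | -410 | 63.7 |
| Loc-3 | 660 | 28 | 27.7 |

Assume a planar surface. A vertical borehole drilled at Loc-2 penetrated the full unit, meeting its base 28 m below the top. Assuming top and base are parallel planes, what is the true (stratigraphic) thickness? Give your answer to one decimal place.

Let the plane be z = a·x + b·y + c.
Loc-2−Loc-1: 309a − 572b = 0;  Loc-3−Loc-1: 214a − 134b = −36.
Solving gives a = −0.25422, b = −0.13733.
|∇z| = √(a²+b²) = 0.28894, so dip δ = arctan(0.28894) = 16.12°.
True thickness = vertical thickness × cos δ = 28 × cos 16.12° = 26.9 m.

26.9 m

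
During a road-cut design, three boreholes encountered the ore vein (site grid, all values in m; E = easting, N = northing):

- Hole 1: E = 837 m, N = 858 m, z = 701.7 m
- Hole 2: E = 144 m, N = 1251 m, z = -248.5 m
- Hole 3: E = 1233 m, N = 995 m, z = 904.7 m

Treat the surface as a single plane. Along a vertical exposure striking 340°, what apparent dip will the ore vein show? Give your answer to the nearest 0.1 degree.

49.5°

Let the plane be z = a·E + b·N + c.
Hole 2−Hole 1: −693a + 393b = −950.2;  Hole 3−Hole 1: 396a + 137b = 203.
Solving gives a = 0.83792, b = −0.94026.
Unit vector along 340° is (sin 340°, cos 340°) = (-0.3420, 0.9397).
Slope in that direction = a·(-0.3420) + b·(0.9397) = −1.17014.
Apparent dip = arctan|1.17014| = 49.5° (true dip is 51.6°, so apparent ≤ true as expected).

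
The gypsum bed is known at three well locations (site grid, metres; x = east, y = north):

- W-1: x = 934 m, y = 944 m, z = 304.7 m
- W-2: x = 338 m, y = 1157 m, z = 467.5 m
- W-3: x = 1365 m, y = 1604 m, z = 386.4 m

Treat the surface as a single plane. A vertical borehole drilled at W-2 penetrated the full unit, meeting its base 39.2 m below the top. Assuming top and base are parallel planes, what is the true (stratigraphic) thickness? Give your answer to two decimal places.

37.47 m

Let the plane be z = a·x + b·y + c.
W-2−W-1: −596a + 213b = 162.8;  W-3−W-1: 431a + 660b = 81.7.
Solving gives a = −0.18560, b = 0.24499.
|∇z| = √(a²+b²) = 0.30736, so dip δ = arctan(0.30736) = 17.09°.
True thickness = vertical thickness × cos δ = 39.2 × cos 17.09° = 37.47 m.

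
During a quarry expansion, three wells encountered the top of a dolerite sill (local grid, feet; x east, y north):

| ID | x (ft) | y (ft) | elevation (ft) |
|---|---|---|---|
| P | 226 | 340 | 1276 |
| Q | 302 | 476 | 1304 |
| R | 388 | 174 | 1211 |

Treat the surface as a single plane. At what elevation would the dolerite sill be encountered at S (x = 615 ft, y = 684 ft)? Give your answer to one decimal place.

Let the plane be z = a·x + b·y + c.
Q−P: 76a + 136b = 28;  R−P: 162a − 166b = −65.
Solving gives a = −0.12099, b = 0.27349.
Then c = 1276 − a·226 − b·340 = 1210.36.
At (615, 684): z = −74.4 + 187.1 + 1210.36 = 1323.0 ft.

1323.0 ft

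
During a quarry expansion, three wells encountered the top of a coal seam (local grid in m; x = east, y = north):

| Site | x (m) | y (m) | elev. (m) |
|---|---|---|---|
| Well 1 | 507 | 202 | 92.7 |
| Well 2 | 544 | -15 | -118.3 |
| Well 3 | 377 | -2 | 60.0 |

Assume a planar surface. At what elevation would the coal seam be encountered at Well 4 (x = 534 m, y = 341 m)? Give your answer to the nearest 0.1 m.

176.9 m

Let the plane be z = a·x + b·y + c.
Well 2−Well 1: 37a − 217b = −211;  Well 3−Well 1: −130a − 204b = −32.7.
Solving gives a = −1.00532, b = 0.80094.
Then c = 92.7 − a·507 − b·202 = 440.61.
At (534, 341): z = −536.8 + 273.1 + 440.61 = 176.9 m.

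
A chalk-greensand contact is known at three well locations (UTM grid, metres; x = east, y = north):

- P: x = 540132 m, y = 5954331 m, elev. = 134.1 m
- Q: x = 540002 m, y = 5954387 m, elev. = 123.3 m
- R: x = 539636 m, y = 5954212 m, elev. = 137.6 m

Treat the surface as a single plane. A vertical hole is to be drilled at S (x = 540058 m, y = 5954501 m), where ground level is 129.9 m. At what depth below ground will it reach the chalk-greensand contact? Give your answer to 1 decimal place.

Two edge vectors: P→Q = (-130, 56, -10.8), P→R = (-496, -119, 3.5).
Normal n = (P→Q) × (P→R) = (-1089.2, 5811.8, 43246).
So ∂z/∂x = −n_x/n_z = 0.025186144 and ∂z/∂y = −n_y/n_z = −0.134389308.
Intercept c from P: 134.1 − 13603.84 + 800198.42 = 786728.68.
At (540058, 5954501): z_contact = 13601.98 − 800221.27 + 786728.68 = 109.39 m.
Depth below ground = 129.9 − 109.39 = 20.5 m.

20.5 m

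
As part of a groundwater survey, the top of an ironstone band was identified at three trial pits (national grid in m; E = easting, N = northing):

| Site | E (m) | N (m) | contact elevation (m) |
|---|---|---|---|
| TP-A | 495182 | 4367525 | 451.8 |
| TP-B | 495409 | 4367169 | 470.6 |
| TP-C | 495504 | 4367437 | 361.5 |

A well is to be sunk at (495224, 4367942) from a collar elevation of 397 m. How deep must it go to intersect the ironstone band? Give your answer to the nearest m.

77 m

Two edge vectors: TP-A→TP-B = (227, -356, 18.8), TP-A→TP-C = (322, -88, -90.3).
Normal n = (TP-A→TP-B) × (TP-A→TP-C) = (33801.2, 26551.7, 94656).
So ∂z/∂E = −n_x/n_z = −0.35709517 and ∂z/∂N = −n_y/n_z = −0.28050731.
Intercept c from TP-A: 451.8 + 176827.10 + 1225122.69 = 1402401.59.
At (495224, 4367942): z_contact = −176842.1 − 1225239.7 + 1402401.59 = 319.8 m.
Depth below ground = 397 − 319.8 = 77 m.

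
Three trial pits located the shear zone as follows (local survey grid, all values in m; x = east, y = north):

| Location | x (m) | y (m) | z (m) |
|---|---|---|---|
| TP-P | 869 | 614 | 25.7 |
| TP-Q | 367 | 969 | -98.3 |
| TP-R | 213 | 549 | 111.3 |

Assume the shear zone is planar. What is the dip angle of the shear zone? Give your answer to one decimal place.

Let the plane be z = a·x + b·y + c.
TP-Q−TP-P: −502a + 355b = −124;  TP-R−TP-P: −656a − 65b = 85.6.
Solving gives a = −0.08409, b = −0.46821.
Gradient magnitude |∇z| = √(a² + b²) = √(0.00707 + 0.21922) = 0.47570.
True dip = arctan(0.47570) = 25.4°, dipping toward N (azimuth ≈ 010°).

25.4°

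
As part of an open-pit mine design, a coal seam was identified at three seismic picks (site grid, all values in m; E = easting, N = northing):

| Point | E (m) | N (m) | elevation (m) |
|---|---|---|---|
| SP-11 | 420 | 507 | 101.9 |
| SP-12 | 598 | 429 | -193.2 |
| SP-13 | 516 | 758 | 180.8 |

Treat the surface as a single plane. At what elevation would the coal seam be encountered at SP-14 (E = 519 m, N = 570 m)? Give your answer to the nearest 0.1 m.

Two edge vectors: SP-11→SP-12 = (178, -78, -295.1), SP-11→SP-13 = (96, 251, 78.9).
Normal n = (SP-11→SP-12) × (SP-11→SP-13) = (67915.9, -42373.8, 52166).
So ∂z/∂E = −n_x/n_z = −1.30192 and ∂z/∂N = −n_y/n_z = 0.81229.
Intercept c from SP-11: 101.9 + 546.81 − 411.83 = 236.88.
At (519, 570): z = −675.7 + 463.0 + 236.88 = 24.2 m.

24.2 m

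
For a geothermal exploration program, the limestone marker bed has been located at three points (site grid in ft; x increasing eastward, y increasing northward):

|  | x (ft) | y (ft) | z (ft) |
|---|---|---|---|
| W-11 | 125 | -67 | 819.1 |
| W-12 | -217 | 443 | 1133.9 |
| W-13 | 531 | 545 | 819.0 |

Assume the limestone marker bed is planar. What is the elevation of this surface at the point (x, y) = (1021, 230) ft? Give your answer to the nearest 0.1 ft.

Let the plane be z = a·x + b·y + c.
W-12−W-11: −342a + 510b = 314.8;  W-13−W-11: 406a + 612b = −0.1.
Solving gives a = −0.462837, b = 0.306882.
Then c = 819.1 − a·125 − b·-67 = 897.52.
At (1021, 230): z = −472.6 + 70.6 + 897.52 = 495.5 ft.

495.5 ft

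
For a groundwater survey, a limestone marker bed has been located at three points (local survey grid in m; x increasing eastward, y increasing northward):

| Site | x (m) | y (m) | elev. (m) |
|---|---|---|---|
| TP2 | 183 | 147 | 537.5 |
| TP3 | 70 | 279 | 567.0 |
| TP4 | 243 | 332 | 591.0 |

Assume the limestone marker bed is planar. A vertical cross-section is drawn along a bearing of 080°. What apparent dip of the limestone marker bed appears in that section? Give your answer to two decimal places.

5.82°

Let the plane be z = a·x + b·y + c.
TP3−TP2: −113a + 132b = 29.5;  TP4−TP2: 60a + 185b = 53.5.
Solving gives a = 0.05566, b = 0.27114.
Unit vector along 080° is (sin 80°, cos 80°) = (0.9848, 0.1736).
Slope in that direction = a·(0.9848) + b·(0.1736) = 0.10190.
Apparent dip = arctan|0.10190| = 5.82° (true dip is 15.5°, so apparent ≤ true as expected).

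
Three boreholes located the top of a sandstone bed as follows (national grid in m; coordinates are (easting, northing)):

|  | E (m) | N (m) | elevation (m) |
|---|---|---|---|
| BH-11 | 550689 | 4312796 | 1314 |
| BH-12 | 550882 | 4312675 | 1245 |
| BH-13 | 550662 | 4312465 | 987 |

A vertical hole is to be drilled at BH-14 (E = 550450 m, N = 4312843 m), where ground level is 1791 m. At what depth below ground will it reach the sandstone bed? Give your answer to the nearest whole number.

491 m

Let the plane be z = a·E + b·N + c.
BH-12−BH-11: 193a − 121b = −69;  BH-13−BH-11: −27a − 331b = −327.
Solving gives a = 0.24911392, b = 0.96759494.
Then c = 1314 − a·550689 − b·4312796 = −4308909.87.
At (550450, 4312843): z_contact = 137124.8 + 4173085.0 − 4308909.87 = 1299.9 m.
Depth below ground = 1791 − 1299.9 = 491 m.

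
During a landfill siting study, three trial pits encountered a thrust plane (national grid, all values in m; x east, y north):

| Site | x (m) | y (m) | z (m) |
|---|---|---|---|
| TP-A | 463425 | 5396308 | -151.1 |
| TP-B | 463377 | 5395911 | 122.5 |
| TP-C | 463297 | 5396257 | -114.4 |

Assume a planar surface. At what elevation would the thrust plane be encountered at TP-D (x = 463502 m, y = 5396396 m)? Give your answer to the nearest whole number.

Two edge vectors: TP-A→TP-B = (-48, -397, 273.6), TP-A→TP-C = (-128, -51, 36.7).
Normal n = (TP-A→TP-B) × (TP-A→TP-C) = (-616.3, -33259.2, -48368).
So ∂z/∂x = −n_x/n_z = −0.01274190 and ∂z/∂y = −n_y/n_z = −0.68762818.
Intercept c from TP-A: -151.1 + 5904.91 + 3710653.47 = 3716407.28.
At (463502, 5396396): z = −5905.9 − 3710714.0 + 3716407.28 = -212.6 m.

-213 m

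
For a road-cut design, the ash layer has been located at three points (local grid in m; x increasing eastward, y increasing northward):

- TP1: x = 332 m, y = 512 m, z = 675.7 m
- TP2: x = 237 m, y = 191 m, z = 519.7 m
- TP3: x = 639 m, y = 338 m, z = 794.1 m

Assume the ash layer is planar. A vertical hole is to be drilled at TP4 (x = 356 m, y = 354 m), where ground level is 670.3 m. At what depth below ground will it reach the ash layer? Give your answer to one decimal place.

31.3 m

Let the plane be z = a·x + b·y + c.
TP2−TP1: −95a − 321b = −156;  TP3−TP1: 307a − 174b = 118.4.
Solving gives a = 0.56615, b = 0.31843.
Then c = 675.7 − a·332 − b·512 = 324.70.
At (356, 354): z_contact = 201.55 + 112.72 + 324.70 = 638.98 m.
Depth below ground = 670.3 − 638.98 = 31.3 m.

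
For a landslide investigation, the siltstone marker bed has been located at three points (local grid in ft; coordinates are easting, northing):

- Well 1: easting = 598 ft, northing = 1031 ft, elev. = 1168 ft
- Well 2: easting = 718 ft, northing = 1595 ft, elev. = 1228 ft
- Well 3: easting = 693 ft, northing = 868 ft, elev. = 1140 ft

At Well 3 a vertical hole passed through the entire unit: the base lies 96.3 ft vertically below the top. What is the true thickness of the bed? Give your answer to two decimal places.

Two edge vectors: Well 1→Well 2 = (120, 564, 60), Well 1→Well 3 = (95, -163, -28).
Normal n = (Well 1→Well 2) × (Well 1→Well 3) = (-6012, 9060, -73140).
So ∂z/∂easting = −n_x/n_z = −0.08220 and ∂z/∂northing = −n_y/n_z = 0.12387.
|∇z| = √(a²+b²) = 0.14866, so dip δ = arctan(0.14866) = 8.46°.
True thickness = vertical thickness × cos δ = 96.3 × cos 8.46° = 95.25 ft.

95.25 ft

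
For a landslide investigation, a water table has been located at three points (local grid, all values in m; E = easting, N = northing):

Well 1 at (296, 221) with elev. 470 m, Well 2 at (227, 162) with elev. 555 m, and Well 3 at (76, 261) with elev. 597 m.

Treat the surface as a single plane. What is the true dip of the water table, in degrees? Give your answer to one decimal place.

Let the plane be z = a·E + b·N + c.
Well 2−Well 1: −69a − 59b = 85;  Well 3−Well 1: −220a + 40b = 127.
Solving gives a = −0.69206, b = −0.63132.
Gradient magnitude |∇z| = √(a² + b²) = √(0.47894 + 0.39857) = 0.93676.
True dip = arctan(0.93676) = 43.1°, dipping toward NE (azimuth ≈ 048°).

43.1°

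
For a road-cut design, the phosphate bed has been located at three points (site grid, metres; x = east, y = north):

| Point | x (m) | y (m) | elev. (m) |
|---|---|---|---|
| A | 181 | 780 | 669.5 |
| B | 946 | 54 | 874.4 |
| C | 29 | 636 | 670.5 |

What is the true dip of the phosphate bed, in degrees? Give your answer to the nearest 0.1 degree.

11.0°

Let the plane be z = a·x + b·y + c.
B−A: 765a − 726b = 204.9;  C−A: −152a − 144b = 1.
Solving gives a = 0.13051, b = −0.14471.
Gradient magnitude |∇z| = √(a² + b²) = √(0.01703 + 0.02094) = 0.19487.
True dip = arctan(0.19487) = 11.0°, dipping toward NW (azimuth ≈ 318°).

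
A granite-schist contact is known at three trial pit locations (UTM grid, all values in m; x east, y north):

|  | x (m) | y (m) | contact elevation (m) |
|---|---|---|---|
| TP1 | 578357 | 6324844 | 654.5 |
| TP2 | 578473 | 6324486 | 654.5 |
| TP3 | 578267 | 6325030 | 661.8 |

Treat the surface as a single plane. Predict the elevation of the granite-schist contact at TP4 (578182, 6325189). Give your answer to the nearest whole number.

Let the plane be z = a·x + b·y + c.
TP2−TP1: 116a − 358b = 0;  TP3−TP1: −90a + 186b = 7.3.
Solving gives a = −0.24552800, b = −0.07955656.
Then c = 654.5 − a·578357 − b·6324844 = 645840.15.
At (578182, 6325189): z = −141959.9 − 503210.3 + 645840.15 = 670.0 m.

670 m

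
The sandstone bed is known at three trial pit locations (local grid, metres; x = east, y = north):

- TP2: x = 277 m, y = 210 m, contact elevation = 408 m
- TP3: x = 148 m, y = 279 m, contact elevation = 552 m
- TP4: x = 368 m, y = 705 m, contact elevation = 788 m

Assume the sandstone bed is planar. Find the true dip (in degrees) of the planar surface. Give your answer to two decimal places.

47.58°

Let the plane be z = a·x + b·y + c.
TP3−TP2: −129a + 69b = 144;  TP4−TP2: 91a + 495b = 380.
Solving gives a = −0.64248, b = 0.88579.
Gradient magnitude |∇z| = √(a² + b²) = √(0.41279 + 0.78462) = 1.09426.
True dip = arctan(1.09426) = 47.58°, dipping toward SE (azimuth ≈ 144°).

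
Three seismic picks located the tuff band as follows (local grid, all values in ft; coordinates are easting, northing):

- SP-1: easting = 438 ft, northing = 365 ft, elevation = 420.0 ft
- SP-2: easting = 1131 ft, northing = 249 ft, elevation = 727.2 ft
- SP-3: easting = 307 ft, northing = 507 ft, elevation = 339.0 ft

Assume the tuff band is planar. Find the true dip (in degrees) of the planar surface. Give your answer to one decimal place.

24.4°

Two edge vectors: SP-1→SP-2 = (693, -116, 307.2), SP-1→SP-3 = (-131, 142, -81).
Normal n = (SP-1→SP-2) × (SP-1→SP-3) = (-34226.4, 15889.8, 83210).
So ∂z/∂easting = −n_x/n_z = 0.41133 and ∂z/∂northing = −n_y/n_z = −0.19096.
Gradient magnitude |∇z| = √(a² + b²) = √(0.16919 + 0.03647) = 0.45349.
True dip = arctan(0.45349) = 24.4°, dipping toward WNW (azimuth ≈ 295°).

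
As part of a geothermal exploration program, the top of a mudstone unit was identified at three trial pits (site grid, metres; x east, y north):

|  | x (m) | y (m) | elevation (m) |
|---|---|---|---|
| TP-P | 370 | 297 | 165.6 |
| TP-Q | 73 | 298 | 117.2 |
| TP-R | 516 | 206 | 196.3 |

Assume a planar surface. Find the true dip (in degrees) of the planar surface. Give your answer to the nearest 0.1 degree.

10.2°

Let the plane be z = a·x + b·y + c.
TP-Q−TP-P: −297a + 1b = −48.4;  TP-R−TP-P: 146a − 91b = 30.7.
Solving gives a = 0.16271, b = −0.07632.
Gradient magnitude |∇z| = √(a² + b²) = √(0.02647 + 0.00582) = 0.17972.
True dip = arctan(0.17972) = 10.2°, dipping toward WNW (azimuth ≈ 295°).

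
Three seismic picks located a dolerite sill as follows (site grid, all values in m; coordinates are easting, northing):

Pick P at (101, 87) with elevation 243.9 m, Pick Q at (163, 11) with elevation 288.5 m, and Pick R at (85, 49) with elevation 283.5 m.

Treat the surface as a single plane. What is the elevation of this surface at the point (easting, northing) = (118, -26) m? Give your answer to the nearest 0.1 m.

337.9 m

Two edge vectors: Pick P→Pick Q = (62, -76, 44.6), Pick P→Pick R = (-16, -38, 39.6).
Normal n = (Pick P→Pick Q) × (Pick P→Pick R) = (-1314.8, -3168.8, -3572).
So ∂z/∂easting = −n_x/n_z = −0.36809 and ∂z/∂northing = −n_y/n_z = −0.88712.
Intercept c from Pick P: 243.9 + 37.18 + 77.18 = 358.26.
At (118, -26): z = −43.4 + 23.1 + 358.26 = 337.9 m.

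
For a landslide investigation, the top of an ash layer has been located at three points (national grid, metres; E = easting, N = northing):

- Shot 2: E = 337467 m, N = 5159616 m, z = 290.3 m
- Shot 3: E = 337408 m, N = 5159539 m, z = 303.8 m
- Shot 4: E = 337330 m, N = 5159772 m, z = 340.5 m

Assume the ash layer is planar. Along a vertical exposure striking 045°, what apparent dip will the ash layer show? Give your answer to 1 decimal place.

9.9°

Two edge vectors: Shot 2→Shot 3 = (-59, -77, 13.5), Shot 2→Shot 4 = (-137, 156, 50.2).
Normal n = (Shot 2→Shot 3) × (Shot 2→Shot 4) = (-5971.4, 1112.3, -19753).
So ∂z/∂E = −n_x/n_z = −0.30230 and ∂z/∂N = −n_y/n_z = 0.05631.
Unit vector along 045° is (sin 45°, cos 45°) = (0.7071, 0.7071).
Slope in that direction = a·(0.7071) + b·(0.7071) = −0.17394.
Apparent dip = arctan|0.17394| = 9.9° (true dip is 17.1°, so apparent ≤ true as expected).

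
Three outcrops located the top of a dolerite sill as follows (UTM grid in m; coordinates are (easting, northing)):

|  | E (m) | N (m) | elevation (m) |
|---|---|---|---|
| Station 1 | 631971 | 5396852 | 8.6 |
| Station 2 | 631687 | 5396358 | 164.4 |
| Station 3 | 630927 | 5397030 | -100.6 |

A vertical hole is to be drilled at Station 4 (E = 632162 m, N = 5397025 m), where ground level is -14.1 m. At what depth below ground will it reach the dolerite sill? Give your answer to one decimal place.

Let the plane be z = a·E + b·N + c.
Station 2−Station 1: −284a − 494b = 155.8;  Station 3−Station 1: −1044a + 178b = −109.2.
Solving gives a = 0.046288108, b = −0.341995592.
Then c = 8.6 − a·631971 − b·5396852 = 1816455.45.
At (632162, 5397025): z_contact = 29261.58 − 1845758.76 + 1816455.45 = -41.72 m.
Depth below ground = -14.1 − (-41.72) = 27.6 m.

27.6 m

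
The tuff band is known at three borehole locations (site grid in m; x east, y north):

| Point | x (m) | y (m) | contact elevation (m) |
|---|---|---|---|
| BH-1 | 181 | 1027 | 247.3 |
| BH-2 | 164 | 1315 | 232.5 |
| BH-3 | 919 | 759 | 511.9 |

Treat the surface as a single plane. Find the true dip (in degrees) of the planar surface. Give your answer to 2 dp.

19.22°

Let the plane be z = a·x + b·y + c.
BH-2−BH-1: −17a + 288b = −14.8;  BH-3−BH-1: 738a − 268b = 264.6.
Solving gives a = 0.34732, b = −0.03089.
Gradient magnitude |∇z| = √(a² + b²) = √(0.12063 + 0.00095) = 0.34869.
True dip = arctan(0.34869) = 19.22°, dipping toward W (azimuth ≈ 275°).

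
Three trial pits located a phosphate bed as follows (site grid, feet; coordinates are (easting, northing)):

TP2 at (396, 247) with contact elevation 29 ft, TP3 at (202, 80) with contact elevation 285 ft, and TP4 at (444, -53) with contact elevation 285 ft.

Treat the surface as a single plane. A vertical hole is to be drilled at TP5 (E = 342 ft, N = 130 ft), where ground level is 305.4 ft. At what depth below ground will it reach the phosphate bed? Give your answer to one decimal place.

139.2 ft

Let the plane be z = a·E + b·N + c.
TP3−TP2: −194a − 167b = 256;  TP4−TP2: 48a − 300b = 256.
Solving gives a = −0.51420, b = −0.93560.
Then c = 29 − a·396 − b·247 = 463.72.
At (342, 130): z_contact = −175.86 − 121.63 + 463.72 = 166.23 ft.
Depth below ground = 305.4 − 166.23 = 139.2 ft.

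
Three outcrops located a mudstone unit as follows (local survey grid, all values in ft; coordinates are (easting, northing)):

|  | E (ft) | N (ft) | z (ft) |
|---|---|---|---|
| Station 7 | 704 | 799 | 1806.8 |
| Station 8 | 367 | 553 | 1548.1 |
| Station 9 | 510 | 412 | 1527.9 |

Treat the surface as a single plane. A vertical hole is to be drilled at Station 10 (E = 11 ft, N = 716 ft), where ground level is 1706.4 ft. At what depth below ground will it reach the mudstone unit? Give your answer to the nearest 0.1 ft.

207.6 ft

Let the plane be z = a·E + b·N + c.
Station 8−Station 7: −337a − 246b = −258.7;  Station 9−Station 7: −194a − 387b = −278.9.
Solving gives a = 0.38101, b = 0.52968.
Then c = 1806.8 − a·704 − b·799 = 1115.36.
At (11, 716): z_contact = 4.19 + 379.25 + 1115.36 = 1498.80 ft.
Depth below ground = 1706.4 − 1498.80 = 207.6 ft.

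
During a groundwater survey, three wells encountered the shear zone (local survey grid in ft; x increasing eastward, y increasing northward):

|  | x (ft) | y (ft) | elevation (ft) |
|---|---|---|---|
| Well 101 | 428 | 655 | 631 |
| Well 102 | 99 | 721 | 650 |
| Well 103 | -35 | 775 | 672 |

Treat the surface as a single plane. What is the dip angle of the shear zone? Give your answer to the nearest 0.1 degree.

Two edge vectors: Well 101→Well 102 = (-329, 66, 19), Well 101→Well 103 = (-463, 120, 41).
Normal n = (Well 101→Well 102) × (Well 101→Well 103) = (426, 4692, -8922).
So ∂z/∂x = −n_x/n_z = 0.04775 and ∂z/∂y = −n_y/n_z = 0.52589.
Gradient magnitude |∇z| = √(a² + b²) = √(0.00228 + 0.27656) = 0.52805.
True dip = arctan(0.52805) = 27.8°, dipping toward S (azimuth ≈ 185°).

27.8°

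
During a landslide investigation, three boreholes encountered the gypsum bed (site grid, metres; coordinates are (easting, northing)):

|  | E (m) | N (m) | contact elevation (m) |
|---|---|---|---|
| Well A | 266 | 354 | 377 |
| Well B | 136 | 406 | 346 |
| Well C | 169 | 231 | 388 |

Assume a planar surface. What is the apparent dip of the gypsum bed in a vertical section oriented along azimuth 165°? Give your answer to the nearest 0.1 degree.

Two edge vectors: Well A→Well B = (-130, 52, -31), Well A→Well C = (-97, -123, 11).
Normal n = (Well A→Well B) × (Well A→Well C) = (-3241, 4437, 21034).
So ∂z/∂E = −n_x/n_z = 0.15408 and ∂z/∂N = −n_y/n_z = −0.21094.
Unit vector along 165° is (sin 165°, cos 165°) = (0.2588, -0.9659).
Slope in that direction = a·(0.2588) + b·(-0.9659) = 0.24364.
Apparent dip = arctan|0.24364| = 13.7° (true dip is 14.6°, so apparent ≤ true as expected).

13.7°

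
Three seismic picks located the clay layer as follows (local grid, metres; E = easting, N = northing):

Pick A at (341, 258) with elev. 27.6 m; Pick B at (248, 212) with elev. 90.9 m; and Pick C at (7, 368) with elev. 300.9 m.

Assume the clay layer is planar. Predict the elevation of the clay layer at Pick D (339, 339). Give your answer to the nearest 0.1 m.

42.7 m

Let the plane be z = a·E + b·N + c.
Pick B−Pick A: −93a − 46b = 63.3;  Pick C−Pick A: −334a + 110b = 273.3.
Solving gives a = −0.76326, b = 0.16702.
Then c = 27.6 − a·341 − b·258 = 244.78.
At (339, 339): z = −258.7 + 56.6 + 244.78 = 42.7 m.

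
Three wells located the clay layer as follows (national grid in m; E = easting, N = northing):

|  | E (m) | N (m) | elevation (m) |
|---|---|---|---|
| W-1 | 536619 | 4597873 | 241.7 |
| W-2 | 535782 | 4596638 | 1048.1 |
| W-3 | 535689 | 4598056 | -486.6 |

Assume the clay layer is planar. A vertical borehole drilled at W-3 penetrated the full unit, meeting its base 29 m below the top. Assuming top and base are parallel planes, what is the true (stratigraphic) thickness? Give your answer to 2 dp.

Two edge vectors: W-1→W-2 = (-837, -1235, 806.4), W-1→W-3 = (-930, 183, -728.3).
Normal n = (W-1→W-2) × (W-1→W-3) = (751879.3, -1359539.1, -1301721).
So ∂z/∂E = −n_x/n_z = 0.57760 and ∂z/∂N = −n_y/n_z = −1.04442.
|∇z| = √(a²+b²) = 1.19350, so dip δ = arctan(1.19350) = 50.04°.
True thickness = vertical thickness × cos δ = 29 × cos 50.04° = 18.62 m.

18.62 m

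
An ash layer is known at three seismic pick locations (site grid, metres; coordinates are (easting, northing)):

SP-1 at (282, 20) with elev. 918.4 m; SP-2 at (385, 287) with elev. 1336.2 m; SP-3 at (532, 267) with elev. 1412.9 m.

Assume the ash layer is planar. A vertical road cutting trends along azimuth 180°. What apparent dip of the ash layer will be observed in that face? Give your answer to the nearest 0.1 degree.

Let the plane be z = a·E + b·N + c.
SP-2−SP-1: 103a + 267b = 417.8;  SP-3−SP-1: 250a + 247b = 494.5.
Solving gives a = 0.69803, b = 1.29552.
Unit vector along 180° is (sin 180°, cos 180°) = (0.0000, -1.0000).
Slope in that direction = a·(0.0000) + b·(-1.0000) = −1.29552.
Apparent dip = arctan|1.29552| = 52.3° (true dip is 55.8°, so apparent ≤ true as expected).

52.3°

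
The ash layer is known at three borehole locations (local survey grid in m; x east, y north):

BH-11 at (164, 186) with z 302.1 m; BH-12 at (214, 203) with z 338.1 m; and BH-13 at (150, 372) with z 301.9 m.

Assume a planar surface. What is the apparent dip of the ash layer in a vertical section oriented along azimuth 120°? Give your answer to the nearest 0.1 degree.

Let the plane be z = a·x + b·y + c.
BH-12−BH-11: 50a + 17b = 36;  BH-13−BH-11: −14a + 186b = −0.2.
Solving gives a = 0.70239, b = 0.05179.
Unit vector along 120° is (sin 120°, cos 120°) = (0.8660, -0.5000).
Slope in that direction = a·(0.8660) + b·(-0.5000) = 0.58239.
Apparent dip = arctan|0.58239| = 30.2° (true dip is 35.2°, so apparent ≤ true as expected).

30.2°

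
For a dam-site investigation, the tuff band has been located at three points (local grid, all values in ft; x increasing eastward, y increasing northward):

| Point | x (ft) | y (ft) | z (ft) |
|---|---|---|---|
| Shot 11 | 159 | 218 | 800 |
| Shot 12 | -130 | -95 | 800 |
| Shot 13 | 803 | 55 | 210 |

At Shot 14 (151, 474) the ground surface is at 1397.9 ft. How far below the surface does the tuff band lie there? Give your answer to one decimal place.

Let the plane be z = a·x + b·y + c.
Shot 12−Shot 11: −289a − 313b = 0;  Shot 13−Shot 11: 644a − 163b = −590.
Solving gives a = −0.74260, b = 0.68566.
Then c = 800 − a·159 − b·218 = 768.60.
At (151, 474): z_contact = −112.13 + 325.00 + 768.60 = 981.47 ft.
Depth below ground = 1397.9 − 981.47 = 416.4 ft.

416.4 ft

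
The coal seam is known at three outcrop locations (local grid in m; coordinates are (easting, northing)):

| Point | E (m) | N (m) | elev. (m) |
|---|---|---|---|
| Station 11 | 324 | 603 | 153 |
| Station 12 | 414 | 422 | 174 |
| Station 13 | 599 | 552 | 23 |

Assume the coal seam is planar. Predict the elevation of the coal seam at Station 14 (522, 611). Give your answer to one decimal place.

Let the plane be z = a·E + b·N + c.
Station 12−Station 11: 90a − 181b = 21;  Station 13−Station 11: 275a − 51b = −130.
Solving gives a = −0.54445, b = −0.38674.
Then c = 153 − a·324 − b·603 = 562.61.
At (522, 611): z = −284.2 − 236.3 + 562.61 = 42.1 m.

42.1 m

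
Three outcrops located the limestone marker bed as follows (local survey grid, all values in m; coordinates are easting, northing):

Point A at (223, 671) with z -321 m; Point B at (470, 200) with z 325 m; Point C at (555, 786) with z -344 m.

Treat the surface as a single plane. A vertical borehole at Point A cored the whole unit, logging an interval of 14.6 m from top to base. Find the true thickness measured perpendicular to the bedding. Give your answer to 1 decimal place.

Two edge vectors: Point A→Point B = (247, -471, 646), Point A→Point C = (332, 115, -23).
Normal n = (Point A→Point B) × (Point A→Point C) = (-63457, 220153, 184777).
So ∂z/∂easting = −n_x/n_z = 0.34342 and ∂z/∂northing = −n_y/n_z = −1.19145.
|∇z| = √(a²+b²) = 1.23996, so dip δ = arctan(1.23996) = 51.11°.
True thickness = vertical thickness × cos δ = 14.6 × cos 51.11° = 9.2 m.

9.2 m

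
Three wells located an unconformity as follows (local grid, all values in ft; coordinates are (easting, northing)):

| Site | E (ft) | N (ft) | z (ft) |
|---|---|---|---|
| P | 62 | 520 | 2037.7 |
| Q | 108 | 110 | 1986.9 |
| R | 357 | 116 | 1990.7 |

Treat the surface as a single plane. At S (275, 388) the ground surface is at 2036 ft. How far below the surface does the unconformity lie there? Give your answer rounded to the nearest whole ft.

12 ft

Let the plane be z = a·E + b·N + c.
Q−P: 46a − 410b = −50.8;  R−P: 295a − 404b = −47.
Solving gives a = 0.01224, b = 0.12528.
Then c = 2037.7 − a·62 − b·520 = 1971.80.
At (275, 388): z_contact = 3.4 + 48.6 + 1971.80 = 2023.8 ft.
Depth below ground = 2036 − 2023.8 = 12 ft.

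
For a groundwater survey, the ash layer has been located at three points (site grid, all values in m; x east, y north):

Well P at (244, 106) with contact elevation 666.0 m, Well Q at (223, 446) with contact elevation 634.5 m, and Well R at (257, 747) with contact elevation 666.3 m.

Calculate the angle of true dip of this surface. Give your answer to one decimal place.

Let the plane be z = a·x + b·y + c.
Well Q−Well P: −21a + 340b = −31.5;  Well R−Well P: 13a + 641b = 0.3.
Solving gives a = 1.13492, b = −0.02255.
Gradient magnitude |∇z| = √(a² + b²) = √(1.28804 + 0.00051) = 1.13514.
True dip = arctan(1.13514) = 48.6°, dipping toward W (azimuth ≈ 271°).

48.6°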